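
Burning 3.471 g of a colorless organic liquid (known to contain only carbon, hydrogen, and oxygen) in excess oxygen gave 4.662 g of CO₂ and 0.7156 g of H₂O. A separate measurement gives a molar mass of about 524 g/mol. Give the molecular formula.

mol C = 4.662 g CO₂ ÷ 44.009 g/mol = 0.10593 mol
mol H = 2 × 0.7156 g H₂O ÷ 18.015 g/mol = 0.079445 mol
mass O = 3.471 − (1.2724 + 0.080080) = 2.1186 g → mol O = 2.1186 ÷ 15.999 = 0.13242 mol
Divide by the smallest (0.079445 mol): C 1.333, H 1.000, O 1.667
Multiplying each by 3 gives whole numbers: C 4.00, H 3.00, O 5.00
Empirical formula: C4H3O5
Empirical-formula mass = 131.06 g/mol; 524 ÷ 131.06 ≈ 4, so the molecular formula is C16H12O20.

C16H12O20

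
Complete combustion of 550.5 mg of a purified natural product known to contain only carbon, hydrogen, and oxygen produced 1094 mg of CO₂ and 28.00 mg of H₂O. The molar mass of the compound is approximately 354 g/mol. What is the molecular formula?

C16H2O10

mol C = 1.094 g CO₂ ÷ 44.009 g/mol = 0.024859 mol
mol H = 2 × 0.02800 g H₂O ÷ 18.015 g/mol = 0.0031085 mol
mass O = 0.5505 − (0.29858 + 0.0031334) = 0.24879 g → mol O = 0.24879 ÷ 15.999 = 0.015550 mol
Divide by the smallest (0.0031085 mol): C 7.997, H 1.000, O 5.003
Empirical formula: C8HO5
Empirical-formula mass = 177.09 g/mol; 354 ÷ 177.09 ≈ 2, so the molecular formula is C16H2O10.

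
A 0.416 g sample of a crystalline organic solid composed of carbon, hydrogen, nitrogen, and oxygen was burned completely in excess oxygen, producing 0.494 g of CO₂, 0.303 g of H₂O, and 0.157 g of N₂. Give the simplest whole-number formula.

C2H6N2O

mol C = 0.494 g CO₂ ÷ 44.009 g/mol = 0.01122 mol
mol H = 2 × 0.303 g H₂O ÷ 18.015 g/mol = 0.03364 mol
mol N = 2 × 0.157 g N₂ ÷ 28.014 g/mol = 0.01121 mol
mass O = 0.416 − (0.1348 + 0.03391 + 0.1570) = 0.09027 g → mol O = 0.09027 ÷ 15.999 = 0.005642 mol
Divide by the smallest (0.005642 mol): C 1.989, H 5.962, N 1.987, O 1.000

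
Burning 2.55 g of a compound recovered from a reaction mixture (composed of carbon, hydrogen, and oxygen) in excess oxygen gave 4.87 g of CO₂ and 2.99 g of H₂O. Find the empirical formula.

C2H6O

mol C = 4.87 g CO₂ ÷ 44.009 g/mol = 0.1107 mol
mol H = 2 × 2.99 g H₂O ÷ 18.015 g/mol = 0.3319 mol
mass O = 2.55 − (1.329 + 0.3346) = 0.8863 g → mol O = 0.8863 ÷ 15.999 = 0.05540 mol
Divide by the smallest (0.05540 mol): C 1.998, H 5.992, O 1.000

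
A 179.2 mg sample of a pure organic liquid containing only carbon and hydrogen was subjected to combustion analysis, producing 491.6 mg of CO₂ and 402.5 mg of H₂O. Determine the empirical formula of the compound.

CH4

mol C = 0.4916 g CO₂ ÷ 44.009 g/mol = 0.011170 mol
mol H = 2 × 0.4025 g H₂O ÷ 18.015 g/mol = 0.044685 mol
Divide by the smallest (0.011170 mol): C 1.000, H 4.000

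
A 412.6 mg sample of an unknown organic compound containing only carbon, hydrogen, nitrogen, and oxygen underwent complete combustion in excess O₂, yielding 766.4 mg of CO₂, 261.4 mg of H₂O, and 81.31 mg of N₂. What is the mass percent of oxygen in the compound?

22.51%

mol C = 0.7664 g CO₂ ÷ 44.009 g/mol = 0.017415 mol
mol H = 2 × 0.2614 g H₂O ÷ 18.015 g/mol = 0.029020 mol
mol N = 2 × 0.08131 g N₂ ÷ 28.014 g/mol = 0.0058050 mol
mass O = 0.4126 − (0.20917 + 0.029252 + 0.081310) = 0.092871 g → mol O = 0.092871 ÷ 15.999 = 0.0058048 mol
mass % O = 0.092871 g ÷ 0.4126 g × 100%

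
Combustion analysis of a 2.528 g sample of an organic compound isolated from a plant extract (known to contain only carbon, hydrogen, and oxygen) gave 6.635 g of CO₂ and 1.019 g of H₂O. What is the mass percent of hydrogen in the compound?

4.51%

mol C = 6.635 g CO₂ ÷ 44.009 g/mol = 0.15076 mol
mol H = 2 × 1.019 g H₂O ÷ 18.015 g/mol = 0.11313 mol
mass O = 2.528 − (1.8108 + 0.11403) = 0.60313 g → mol O = 0.60313 ÷ 15.999 = 0.037698 mol
mass % H = 0.11403 g ÷ 2.528 g × 100%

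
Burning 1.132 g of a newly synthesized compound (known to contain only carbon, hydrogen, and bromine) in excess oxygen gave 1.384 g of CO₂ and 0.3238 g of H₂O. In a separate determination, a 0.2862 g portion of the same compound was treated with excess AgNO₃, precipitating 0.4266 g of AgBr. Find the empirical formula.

C7H8Br2

mol C = 1.384 g CO₂ ÷ 44.009 g/mol = 0.031448 mol
mol H = 2 × 0.3238 g H₂O ÷ 18.015 g/mol = 0.035948 mol
From the AgBr data: mol Br per gram of compound = (0.4266 ÷ 187.772) ÷ 0.2862 = 0.0079382 mol/g, so in the 1.132 g combustion sample mol Br = 0.0089860 mol
Divide by the smallest (0.0089860 mol): C 3.500, H 4.000, Br 1.000
Multiplying each by 2 gives whole numbers: C 7.00, H 8.00, Br 2.00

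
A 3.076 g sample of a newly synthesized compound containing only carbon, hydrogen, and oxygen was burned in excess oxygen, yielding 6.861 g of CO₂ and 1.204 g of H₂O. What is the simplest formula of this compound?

C7H6O3

mol C = 6.861 g CO₂ ÷ 44.009 g/mol = 0.15590 mol
mol H = 2 × 1.204 g H₂O ÷ 18.015 g/mol = 0.13367 mol
mass O = 3.076 − (1.8725 + 0.13474) = 1.0688 g → mol O = 1.0688 ÷ 15.999 = 0.066801 mol
Divide by the smallest (0.066801 mol): C 2.334, H 2.001, O 1.000
Multiplying each by 3 gives whole numbers: C 7.00, H 6.00, O 3.00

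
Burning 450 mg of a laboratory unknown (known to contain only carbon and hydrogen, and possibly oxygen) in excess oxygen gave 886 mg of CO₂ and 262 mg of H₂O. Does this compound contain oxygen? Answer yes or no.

yes

mol C = 0.886 g CO₂ ÷ 44.009 g/mol = 0.02013 mol
mol H = 2 × 0.262 g H₂O ÷ 18.015 g/mol = 0.02909 mol
C and H account for only 0.2711 g of the 0.450 g sample; the remaining 0.1789 g must be oxygen.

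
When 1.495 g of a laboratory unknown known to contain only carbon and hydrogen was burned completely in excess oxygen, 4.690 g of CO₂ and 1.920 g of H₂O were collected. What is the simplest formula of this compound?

mol C = 4.690 g CO₂ ÷ 44.009 g/mol = 0.10657 mol
mol H = 2 × 1.920 g H₂O ÷ 18.015 g/mol = 0.21316 mol
Divide by the smallest (0.10657 mol): C 1.000, H 2.000

CH2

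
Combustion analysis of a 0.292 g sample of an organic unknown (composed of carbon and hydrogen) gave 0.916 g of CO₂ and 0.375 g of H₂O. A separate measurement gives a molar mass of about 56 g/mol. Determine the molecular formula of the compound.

C4H8

mol C = 0.916 g CO₂ ÷ 44.009 g/mol = 0.02081 mol
mol H = 2 × 0.375 g H₂O ÷ 18.015 g/mol = 0.04163 mol
Divide by the smallest (0.02081 mol): C 1.000, H 2.000
Empirical formula: CH2
Empirical-formula mass = 14.03 g/mol; 56 ÷ 14.03 ≈ 4, so the molecular formula is C4H8.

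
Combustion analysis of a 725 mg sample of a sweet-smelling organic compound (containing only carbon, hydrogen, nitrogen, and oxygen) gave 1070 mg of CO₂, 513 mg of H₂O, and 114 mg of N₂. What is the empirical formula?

mol C = 1.07 g CO₂ ÷ 44.009 g/mol = 0.02431 mol
mol H = 2 × 0.513 g H₂O ÷ 18.015 g/mol = 0.05695 mol
mol N = 2 × 0.114 g N₂ ÷ 28.014 g/mol = 0.008139 mol
mass O = 0.725 − (0.2920 + 0.05741 + 0.1140) = 0.2616 g → mol O = 0.2616 ÷ 15.999 = 0.01635 mol
Divide by the smallest (0.008139 mol): C 2.987, H 6.998, N 1.000, O 2.009

C3H7NO2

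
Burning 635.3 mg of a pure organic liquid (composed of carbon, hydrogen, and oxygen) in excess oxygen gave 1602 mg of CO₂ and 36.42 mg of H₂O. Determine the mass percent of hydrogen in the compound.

mol C = 1.602 g CO₂ ÷ 44.009 g/mol = 0.036402 mol
mol H = 2 × 0.03642 g H₂O ÷ 18.015 g/mol = 0.0040433 mol
mass O = 0.6353 − (0.43722 + 0.0040756) = 0.19400 g → mol O = 0.19400 ÷ 15.999 = 0.012126 mol
mass % H = 0.0040756 g ÷ 0.6353 g × 100%

0.64%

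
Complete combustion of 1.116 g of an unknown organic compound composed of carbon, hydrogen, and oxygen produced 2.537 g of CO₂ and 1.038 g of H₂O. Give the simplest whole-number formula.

mol C = 2.537 g CO₂ ÷ 44.009 g/mol = 0.057647 mol
mol H = 2 × 1.038 g H₂O ÷ 18.015 g/mol = 0.11524 mol
mass O = 1.116 − (0.69240 + 0.11616) = 0.30744 g → mol O = 0.30744 ÷ 15.999 = 0.019216 mol
Divide by the smallest (0.019216 mol): C 3.000, H 5.997, O 1.000

C3H6O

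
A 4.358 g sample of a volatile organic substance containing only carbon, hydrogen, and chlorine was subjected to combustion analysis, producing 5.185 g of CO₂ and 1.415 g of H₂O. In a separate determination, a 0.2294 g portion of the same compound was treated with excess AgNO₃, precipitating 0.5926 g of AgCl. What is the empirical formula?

C3H4Cl2

mol C = 5.185 g CO₂ ÷ 44.009 g/mol = 0.11782 mol
mol H = 2 × 1.415 g H₂O ÷ 18.015 g/mol = 0.15709 mol
From the AgCl data: mol Cl per gram of compound = (0.5926 ÷ 143.318) ÷ 0.2294 = 0.018025 mol/g, so in the 4.358 g combustion sample mol Cl = 0.078552 mol
Divide by the smallest (0.078552 mol): C 1.500, H 2.000, Cl 1.000
Multiplying each by 2 gives whole numbers: C 3.00, H 4.00, Cl 2.00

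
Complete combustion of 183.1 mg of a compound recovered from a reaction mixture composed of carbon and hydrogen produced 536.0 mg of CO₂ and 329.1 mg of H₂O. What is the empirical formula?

CH3

mol C = 0.5360 g CO₂ ÷ 44.009 g/mol = 0.012179 mol
mol H = 2 × 0.3291 g H₂O ÷ 18.015 g/mol = 0.036536 mol
Divide by the smallest (0.012179 mol): C 1.000, H 3.000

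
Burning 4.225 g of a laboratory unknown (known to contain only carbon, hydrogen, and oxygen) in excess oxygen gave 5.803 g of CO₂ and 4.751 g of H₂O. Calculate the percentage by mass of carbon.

37.49%

mol C = 5.803 g CO₂ ÷ 44.009 g/mol = 0.13186 mol
mol H = 2 × 4.751 g H₂O ÷ 18.015 g/mol = 0.52745 mol
mass O = 4.225 − (1.5838 + 0.53167) = 2.1096 g → mol O = 2.1096 ÷ 15.999 = 0.13186 mol
mass % C = 1.5838 g ÷ 4.225 g × 100%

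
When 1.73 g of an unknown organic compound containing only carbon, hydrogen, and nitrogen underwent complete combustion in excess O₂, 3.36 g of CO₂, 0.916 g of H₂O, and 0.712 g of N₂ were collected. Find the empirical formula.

C3H4N2

mol C = 3.36 g CO₂ ÷ 44.009 g/mol = 0.07635 mol
mol H = 2 × 0.916 g H₂O ÷ 18.015 g/mol = 0.1017 mol
mol N = 2 × 0.712 g N₂ ÷ 28.014 g/mol = 0.05083 mol
Divide by the smallest (0.05083 mol): C 1.502, H 2.001, N 1.000
Multiplying each by 2 gives whole numbers: C 3.00, H 4.00, N 2.00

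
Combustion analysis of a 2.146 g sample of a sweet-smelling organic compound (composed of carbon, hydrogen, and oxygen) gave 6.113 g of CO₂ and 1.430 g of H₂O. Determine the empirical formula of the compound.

C7H8O

mol C = 6.113 g CO₂ ÷ 44.009 g/mol = 0.13890 mol
mol H = 2 × 1.430 g H₂O ÷ 18.015 g/mol = 0.15876 mol
mass O = 2.146 − (1.6684 + 0.16003) = 0.31760 g → mol O = 0.31760 ÷ 15.999 = 0.019852 mol
Divide by the smallest (0.019852 mol): C 6.997, H 7.997, O 1.000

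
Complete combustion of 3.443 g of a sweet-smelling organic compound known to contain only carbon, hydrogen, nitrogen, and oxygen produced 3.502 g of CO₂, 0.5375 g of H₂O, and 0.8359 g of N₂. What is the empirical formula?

mol C = 3.502 g CO₂ ÷ 44.009 g/mol = 0.079575 mol
mol H = 2 × 0.5375 g H₂O ÷ 18.015 g/mol = 0.059672 mol
mol N = 2 × 0.8359 g N₂ ÷ 28.014 g/mol = 0.059677 mol
mass O = 3.443 − (0.95577 + 0.060150 + 0.83590) = 1.5912 g → mol O = 1.5912 ÷ 15.999 = 0.099455 mol
Divide by the smallest (0.059672 mol): C 1.334, H 1.000, N 1.000, O 1.667
Multiplying each by 3 gives whole numbers: C 4.00, H 3.00, N 3.00, O 5.00

C4H3N3O5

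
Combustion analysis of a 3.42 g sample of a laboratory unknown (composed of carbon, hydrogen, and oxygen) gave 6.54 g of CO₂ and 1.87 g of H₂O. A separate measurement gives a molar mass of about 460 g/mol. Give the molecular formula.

C20H28O12

mol C = 6.54 g CO₂ ÷ 44.009 g/mol = 0.1486 mol
mol H = 2 × 1.87 g H₂O ÷ 18.015 g/mol = 0.2076 mol
mass O = 3.42 − (1.785 + 0.2093) = 1.426 g → mol O = 1.426 ÷ 15.999 = 0.08912 mol
Divide by the smallest (0.08912 mol): C 1.667, H 2.330, O 1.000
Multiplying each by 3 gives whole numbers: C 5.00, H 6.99, O 3.00
Empirical formula: C5H7O3
Empirical-formula mass = 115.11 g/mol; 460 ÷ 115.11 ≈ 4, so the molecular formula is C20H28O12.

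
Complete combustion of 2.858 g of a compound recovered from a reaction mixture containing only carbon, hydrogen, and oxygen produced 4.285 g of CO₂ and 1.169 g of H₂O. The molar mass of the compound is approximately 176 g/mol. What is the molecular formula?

mol C = 4.285 g CO₂ ÷ 44.009 g/mol = 0.097366 mol
mol H = 2 × 1.169 g H₂O ÷ 18.015 g/mol = 0.12978 mol
mass O = 2.858 − (1.1695 + 0.13082) = 1.5577 g → mol O = 1.5577 ÷ 15.999 = 0.097363 mol
Divide by the smallest (0.097363 mol): C 1.000, H 1.333, O 1.000
Multiplying each by 3 gives whole numbers: C 3.00, H 4.00, O 3.00
Empirical formula: C3H4O3
Empirical-formula mass = 88.06 g/mol; 176 ÷ 88.06 ≈ 2, so the molecular formula is C6H8O6.

C6H8O6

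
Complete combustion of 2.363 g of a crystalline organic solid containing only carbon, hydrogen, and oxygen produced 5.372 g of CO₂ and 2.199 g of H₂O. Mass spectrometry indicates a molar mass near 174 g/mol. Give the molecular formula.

mol C = 5.372 g CO₂ ÷ 44.009 g/mol = 0.12207 mol
mol H = 2 × 2.199 g H₂O ÷ 18.015 g/mol = 0.24413 mol
mass O = 2.363 − (1.4661 + 0.24608) = 0.65078 g → mol O = 0.65078 ÷ 15.999 = 0.040676 mol
Divide by the smallest (0.040676 mol): C 3.001, H 6.002, O 1.000
Empirical formula: C3H6O
Empirical-formula mass = 58.08 g/mol; 174 ÷ 58.08 ≈ 3, so the molecular formula is C9H18O3.

C9H18O3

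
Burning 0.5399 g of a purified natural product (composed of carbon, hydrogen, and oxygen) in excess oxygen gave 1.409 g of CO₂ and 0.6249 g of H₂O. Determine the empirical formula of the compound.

C6H13O

mol C = 1.409 g CO₂ ÷ 44.009 g/mol = 0.032016 mol
mol H = 2 × 0.6249 g H₂O ÷ 18.015 g/mol = 0.069376 mol
mass O = 0.5399 − (0.38455 + 0.069931) = 0.085423 g → mol O = 0.085423 ÷ 15.999 = 0.0053393 mol
Divide by the smallest (0.0053393 mol): C 5.996, H 12.993, O 1.000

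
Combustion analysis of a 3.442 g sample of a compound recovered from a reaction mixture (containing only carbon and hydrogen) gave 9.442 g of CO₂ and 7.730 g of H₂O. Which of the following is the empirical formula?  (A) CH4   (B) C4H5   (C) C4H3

(A) CH4

mol C = 9.442 g CO₂ ÷ 44.009 g/mol = 0.21455 mol
mol H = 2 × 7.730 g H₂O ÷ 18.015 g/mol = 0.85817 mol
Divide by the smallest (0.21455 mol): C 1.000, H 4.000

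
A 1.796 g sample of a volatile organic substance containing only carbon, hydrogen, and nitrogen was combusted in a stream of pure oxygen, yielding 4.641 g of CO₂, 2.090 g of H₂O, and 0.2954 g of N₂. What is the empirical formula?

mol C = 4.641 g CO₂ ÷ 44.009 g/mol = 0.10546 mol
mol H = 2 × 2.090 g H₂O ÷ 18.015 g/mol = 0.23203 mol
mol N = 2 × 0.2954 g N₂ ÷ 28.014 g/mol = 0.021089 mol
Divide by the smallest (0.021089 mol): C 5.000, H 11.002, N 1.000

C5H11N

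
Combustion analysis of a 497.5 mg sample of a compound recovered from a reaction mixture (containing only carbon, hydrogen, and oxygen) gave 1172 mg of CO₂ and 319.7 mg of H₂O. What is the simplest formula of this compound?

C3H4O

mol C = 1.172 g CO₂ ÷ 44.009 g/mol = 0.026631 mol
mol H = 2 × 0.3197 g H₂O ÷ 18.015 g/mol = 0.035493 mol
mass O = 0.4975 − (0.31986 + 0.035777) = 0.14186 g → mol O = 0.14186 ÷ 15.999 = 0.0088668 mol
Divide by the smallest (0.0088668 mol): C 3.003, H 4.003, O 1.000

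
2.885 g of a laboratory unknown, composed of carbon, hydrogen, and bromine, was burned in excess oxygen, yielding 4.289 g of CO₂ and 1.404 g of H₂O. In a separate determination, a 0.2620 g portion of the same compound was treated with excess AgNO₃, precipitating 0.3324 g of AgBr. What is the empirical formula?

C5H8Br

mol C = 4.289 g CO₂ ÷ 44.009 g/mol = 0.097457 mol
mol H = 2 × 1.404 g H₂O ÷ 18.015 g/mol = 0.15587 mol
From the AgBr data: mol Br per gram of compound = (0.3324 ÷ 187.772) ÷ 0.2620 = 0.0067566 mol/g, so in the 2.885 g combustion sample mol Br = 0.019493 mol
Divide by the smallest (0.019493 mol): C 5.000, H 7.996, Br 1.000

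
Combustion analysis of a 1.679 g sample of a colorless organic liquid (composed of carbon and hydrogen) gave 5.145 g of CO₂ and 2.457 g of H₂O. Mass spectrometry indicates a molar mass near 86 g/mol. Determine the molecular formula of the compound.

C6H14

mol C = 5.145 g CO₂ ÷ 44.009 g/mol = 0.11691 mol
mol H = 2 × 2.457 g H₂O ÷ 18.015 g/mol = 0.27277 mol
Divide by the smallest (0.11691 mol): C 1.000, H 2.333
Multiplying each by 3 gives whole numbers: C 3.00, H 7.00
Empirical formula: C3H7
Empirical-formula mass = 43.09 g/mol; 86 ÷ 43.09 ≈ 2, so the molecular formula is C6H14.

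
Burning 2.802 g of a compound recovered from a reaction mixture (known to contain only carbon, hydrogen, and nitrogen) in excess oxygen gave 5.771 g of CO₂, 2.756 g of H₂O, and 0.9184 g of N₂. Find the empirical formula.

mol C = 5.771 g CO₂ ÷ 44.009 g/mol = 0.13113 mol
mol H = 2 × 2.756 g H₂O ÷ 18.015 g/mol = 0.30597 mol
mol N = 2 × 0.9184 g N₂ ÷ 28.014 g/mol = 0.065567 mol
Divide by the smallest (0.065567 mol): C 2.000, H 4.666, N 1.000
Multiplying each by 3 gives whole numbers: C 6.00, H 14.00, N 3.00

C6H14N3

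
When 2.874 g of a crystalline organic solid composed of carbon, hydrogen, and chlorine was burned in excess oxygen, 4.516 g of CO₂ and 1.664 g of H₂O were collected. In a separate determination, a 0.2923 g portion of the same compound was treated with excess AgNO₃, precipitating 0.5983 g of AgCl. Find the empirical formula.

C5H9Cl2

mol C = 4.516 g CO₂ ÷ 44.009 g/mol = 0.10262 mol
mol H = 2 × 1.664 g H₂O ÷ 18.015 g/mol = 0.18473 mol
From the AgCl data: mol Cl per gram of compound = (0.5983 ÷ 143.318) ÷ 0.2923 = 0.014282 mol/g, so in the 2.874 g combustion sample mol Cl = 0.041047 mol
Divide by the smallest (0.041047 mol): C 2.500, H 4.501, Cl 1.000
Multiplying each by 2 gives whole numbers: C 5.00, H 9.00, Cl 2.00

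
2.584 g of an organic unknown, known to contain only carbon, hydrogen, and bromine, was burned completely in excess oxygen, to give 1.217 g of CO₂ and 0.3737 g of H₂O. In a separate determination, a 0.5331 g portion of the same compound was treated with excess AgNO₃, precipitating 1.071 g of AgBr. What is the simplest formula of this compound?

mol C = 1.217 g CO₂ ÷ 44.009 g/mol = 0.027653 mol
mol H = 2 × 0.3737 g H₂O ÷ 18.015 g/mol = 0.041488 mol
From the AgBr data: mol Br per gram of compound = (1.071 ÷ 187.772) ÷ 0.5331 = 0.010699 mol/g, so in the 2.584 g combustion sample mol Br = 0.027647 mol
Divide by the smallest (0.027647 mol): C 1.000, H 1.501, Br 1.000
Multiplying each by 2 gives whole numbers: C 2.00, H 3.00, Br 2.00

C2H3Br2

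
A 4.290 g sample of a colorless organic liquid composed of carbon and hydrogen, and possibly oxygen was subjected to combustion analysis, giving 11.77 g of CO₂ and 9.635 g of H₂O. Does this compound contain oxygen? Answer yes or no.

mol C = 11.77 g CO₂ ÷ 44.009 g/mol = 0.26745 mol
mol H = 2 × 9.635 g H₂O ÷ 18.015 g/mol = 1.0697 mol
C and H together account for 4.2905 g — essentially the entire 4.290 g sample — so the compound contains no oxygen.

no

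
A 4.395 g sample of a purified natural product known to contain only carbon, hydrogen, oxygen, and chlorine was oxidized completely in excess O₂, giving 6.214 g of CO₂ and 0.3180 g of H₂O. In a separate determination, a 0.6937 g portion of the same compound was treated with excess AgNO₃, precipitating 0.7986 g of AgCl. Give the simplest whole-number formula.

mol C = 6.214 g CO₂ ÷ 44.009 g/mol = 0.14120 mol
mol H = 2 × 0.3180 g H₂O ÷ 18.015 g/mol = 0.035304 mol
From the AgCl data: mol Cl per gram of compound = (0.7986 ÷ 143.318) ÷ 0.6937 = 0.0080326 mol/g, so in the 4.395 g combustion sample mol Cl = 0.035303 mol
mass O = 4.395 − (1.6959 + 0.035586 + 1.2515) = 1.4120 g → mol O = 1.4120 ÷ 15.999 = 0.088254 mol
Divide by the smallest (0.035303 mol): C 4.000, H 1.000, Cl 1.000, O 2.500
Multiplying each by 2 gives whole numbers: C 8.00, H 2.00, Cl 2.00, O 5.00

C8H2Cl2O5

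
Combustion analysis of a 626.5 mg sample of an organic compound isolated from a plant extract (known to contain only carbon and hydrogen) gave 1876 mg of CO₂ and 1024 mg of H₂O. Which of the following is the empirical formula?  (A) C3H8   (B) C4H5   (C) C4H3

(A) C3H8

mol C = 1.876 g CO₂ ÷ 44.009 g/mol = 0.042628 mol
mol H = 2 × 1.024 g H₂O ÷ 18.015 g/mol = 0.11368 mol
Divide by the smallest (0.042628 mol): C 1.000, H 2.667
Multiplying each by 3 gives whole numbers: C 3.00, H 8.00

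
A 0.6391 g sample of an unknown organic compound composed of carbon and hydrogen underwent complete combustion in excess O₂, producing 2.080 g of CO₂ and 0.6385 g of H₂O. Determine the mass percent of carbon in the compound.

mol C = 2.080 g CO₂ ÷ 44.009 g/mol = 0.047263 mol
mol H = 2 × 0.6385 g H₂O ÷ 18.015 g/mol = 0.070885 mol
mass % C = 0.56768 g ÷ 0.6391 g × 100%

88.82%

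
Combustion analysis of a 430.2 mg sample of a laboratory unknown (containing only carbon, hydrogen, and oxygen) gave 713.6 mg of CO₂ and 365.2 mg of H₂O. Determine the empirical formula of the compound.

mol C = 0.7136 g CO₂ ÷ 44.009 g/mol = 0.016215 mol
mol H = 2 × 0.3652 g H₂O ÷ 18.015 g/mol = 0.040544 mol
mass O = 0.4302 − (0.19476 + 0.040868) = 0.19457 g → mol O = 0.19457 ÷ 15.999 = 0.012162 mol
Divide by the smallest (0.012162 mol): C 1.333, H 3.334, O 1.000
Multiplying each by 3 gives whole numbers: C 4.00, H 10.00, O 3.00

C4H10O3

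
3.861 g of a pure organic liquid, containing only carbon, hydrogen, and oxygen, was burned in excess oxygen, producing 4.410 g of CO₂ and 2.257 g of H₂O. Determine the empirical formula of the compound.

C2H5O3

mol C = 4.410 g CO₂ ÷ 44.009 g/mol = 0.10021 mol
mol H = 2 × 2.257 g H₂O ÷ 18.015 g/mol = 0.25057 mol
mass O = 3.861 − (1.2036 + 0.25257) = 2.4048 g → mol O = 2.4048 ÷ 15.999 = 0.15031 mol
Divide by the smallest (0.10021 mol): C 1.000, H 2.501, O 1.500
Multiplying each by 2 gives whole numbers: C 2.00, H 5.00, O 3.00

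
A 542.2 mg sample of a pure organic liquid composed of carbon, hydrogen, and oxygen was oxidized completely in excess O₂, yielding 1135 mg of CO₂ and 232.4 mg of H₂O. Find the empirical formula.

mol C = 1.135 g CO₂ ÷ 44.009 g/mol = 0.025790 mol
mol H = 2 × 0.2324 g H₂O ÷ 18.015 g/mol = 0.025801 mol
mass O = 0.5422 − (0.30977 + 0.026007) = 0.20643 g → mol O = 0.20643 ÷ 15.999 = 0.012902 mol
Divide by the smallest (0.012902 mol): C 1.999, H 2.000, O 1.000

C2H2O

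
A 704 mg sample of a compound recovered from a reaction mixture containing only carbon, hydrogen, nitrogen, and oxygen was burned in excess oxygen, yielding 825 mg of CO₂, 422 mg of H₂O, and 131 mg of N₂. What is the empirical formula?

mol C = 0.825 g CO₂ ÷ 44.009 g/mol = 0.01875 mol
mol H = 2 × 0.422 g H₂O ÷ 18.015 g/mol = 0.04685 mol
mol N = 2 × 0.131 g N₂ ÷ 28.014 g/mol = 0.009352 mol
mass O = 0.704 − (0.2252 + 0.04722 + 0.1310) = 0.3006 g → mol O = 0.3006 ÷ 15.999 = 0.01879 mol
Divide by the smallest (0.009352 mol): C 2.004, H 5.009, N 1.000, O 2.009

C2H5NO2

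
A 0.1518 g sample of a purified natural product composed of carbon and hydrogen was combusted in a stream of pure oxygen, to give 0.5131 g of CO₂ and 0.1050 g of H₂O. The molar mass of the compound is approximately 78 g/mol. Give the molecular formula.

C6H6

mol C = 0.5131 g CO₂ ÷ 44.009 g/mol = 0.011659 mol
mol H = 2 × 0.1050 g H₂O ÷ 18.015 g/mol = 0.011657 mol
Divide by the smallest (0.011657 mol): C 1.000, H 1.000
Empirical formula: CH
Empirical-formula mass = 13.02 g/mol; 78 ÷ 13.02 ≈ 6, so the molecular formula is C6H6.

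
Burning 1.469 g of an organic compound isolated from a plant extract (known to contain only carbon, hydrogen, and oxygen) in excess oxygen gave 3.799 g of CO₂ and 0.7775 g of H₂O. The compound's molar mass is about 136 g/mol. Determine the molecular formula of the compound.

mol C = 3.799 g CO₂ ÷ 44.009 g/mol = 0.086323 mol
mol H = 2 × 0.7775 g H₂O ÷ 18.015 g/mol = 0.086317 mol
mass O = 1.469 − (1.0368 + 0.087007) = 0.34516 g → mol O = 0.34516 ÷ 15.999 = 0.021574 mol
Divide by the smallest (0.021574 mol): C 4.001, H 4.001, O 1.000
Empirical formula: C4H4O
Empirical-formula mass = 68.08 g/mol; 136 ÷ 68.08 ≈ 2, so the molecular formula is C8H8O2.

C8H8O2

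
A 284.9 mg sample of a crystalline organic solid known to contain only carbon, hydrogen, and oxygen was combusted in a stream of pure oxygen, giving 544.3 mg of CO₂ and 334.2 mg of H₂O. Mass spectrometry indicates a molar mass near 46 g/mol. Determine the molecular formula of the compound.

mol C = 0.5443 g CO₂ ÷ 44.009 g/mol = 0.012368 mol
mol H = 2 × 0.3342 g H₂O ÷ 18.015 g/mol = 0.037102 mol
mass O = 0.2849 − (0.14855 + 0.037399) = 0.098950 g → mol O = 0.098950 ÷ 15.999 = 0.0061847 mol
Divide by the smallest (0.0061847 mol): C 2.000, H 5.999, O 1.000
Empirical formula: C2H6O
Empirical-formula mass = 46.07 g/mol; 46 ÷ 46.07 ≈ 1, so the molecular formula is C2H6O.

C2H6O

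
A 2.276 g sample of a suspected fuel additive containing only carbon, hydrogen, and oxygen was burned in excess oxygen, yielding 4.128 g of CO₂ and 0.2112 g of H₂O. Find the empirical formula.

mol C = 4.128 g CO₂ ÷ 44.009 g/mol = 0.093799 mol
mol H = 2 × 0.2112 g H₂O ÷ 18.015 g/mol = 0.023447 mol
mass O = 2.276 − (1.1266 + 0.023635) = 1.1257 g → mol O = 1.1257 ÷ 15.999 = 0.070363 mol
Divide by the smallest (0.023447 mol): C 4.000, H 1.000, O 3.001

C4HO3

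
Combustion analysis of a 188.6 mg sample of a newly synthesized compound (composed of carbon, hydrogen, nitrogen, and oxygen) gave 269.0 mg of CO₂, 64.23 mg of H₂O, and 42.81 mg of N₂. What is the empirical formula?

C6H7N3O4

mol C = 0.2690 g CO₂ ÷ 44.009 g/mol = 0.0061124 mol
mol H = 2 × 0.06423 g H₂O ÷ 18.015 g/mol = 0.0071307 mol
mol N = 2 × 0.04281 g N₂ ÷ 28.014 g/mol = 0.0030563 mol
mass O = 0.1886 − (0.073416 + 0.0071878 + 0.042810) = 0.065186 g → mol O = 0.065186 ÷ 15.999 = 0.0040744 mol
Divide by the smallest (0.0030563 mol): C 2.000, H 2.333, N 1.000, O 1.333
Multiplying each by 3 gives whole numbers: C 6.00, H 7.00, N 3.00, O 4.00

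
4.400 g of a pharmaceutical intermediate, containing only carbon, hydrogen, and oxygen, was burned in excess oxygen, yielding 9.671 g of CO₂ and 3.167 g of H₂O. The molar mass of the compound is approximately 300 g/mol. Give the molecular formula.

mol C = 9.671 g CO₂ ÷ 44.009 g/mol = 0.21975 mol
mol H = 2 × 3.167 g H₂O ÷ 18.015 g/mol = 0.35160 mol
mass O = 4.400 − (2.6394 + 0.35441) = 1.4062 g → mol O = 1.4062 ÷ 15.999 = 0.087891 mol
Divide by the smallest (0.087891 mol): C 2.500, H 4.000, O 1.000
Multiplying each by 2 gives whole numbers: C 5.00, H 8.00, O 2.00
Empirical formula: C5H8O2
Empirical-formula mass = 100.12 g/mol; 300 ÷ 100.12 ≈ 3, so the molecular formula is C15H24O6.

C15H24O6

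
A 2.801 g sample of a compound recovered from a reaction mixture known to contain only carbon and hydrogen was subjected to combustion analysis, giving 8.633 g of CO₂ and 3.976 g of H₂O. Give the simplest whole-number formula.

C4H9

mol C = 8.633 g CO₂ ÷ 44.009 g/mol = 0.19616 mol
mol H = 2 × 3.976 g H₂O ÷ 18.015 g/mol = 0.44141 mol
Divide by the smallest (0.19616 mol): C 1.000, H 2.250
Multiplying each by 4 gives whole numbers: C 4.00, H 9.00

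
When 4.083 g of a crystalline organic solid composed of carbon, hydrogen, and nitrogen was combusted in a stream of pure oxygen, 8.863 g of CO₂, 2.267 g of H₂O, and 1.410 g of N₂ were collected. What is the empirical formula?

C4H5N2

mol C = 8.863 g CO₂ ÷ 44.009 g/mol = 0.20139 mol
mol H = 2 × 2.267 g H₂O ÷ 18.015 g/mol = 0.25168 mol
mol N = 2 × 1.410 g N₂ ÷ 28.014 g/mol = 0.10066 mol
Divide by the smallest (0.10066 mol): C 2.001, H 2.500, N 1.000
Multiplying each by 2 gives whole numbers: C 4.00, H 5.00, N 2.00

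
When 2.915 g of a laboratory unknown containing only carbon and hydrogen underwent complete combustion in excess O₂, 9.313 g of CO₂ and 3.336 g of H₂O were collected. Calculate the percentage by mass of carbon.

mol C = 9.313 g CO₂ ÷ 44.009 g/mol = 0.21162 mol
mol H = 2 × 3.336 g H₂O ÷ 18.015 g/mol = 0.37036 mol
mass % C = 2.5417 g ÷ 2.915 g × 100%

87.19%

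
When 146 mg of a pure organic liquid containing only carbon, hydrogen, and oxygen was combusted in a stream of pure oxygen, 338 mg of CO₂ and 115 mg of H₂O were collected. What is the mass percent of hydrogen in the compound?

8.8%

mol C = 0.338 g CO₂ ÷ 44.009 g/mol = 0.007680 mol
mol H = 2 × 0.115 g H₂O ÷ 18.015 g/mol = 0.01277 mol
mass O = 0.146 − (0.09225 + 0.01287) = 0.04088 g → mol O = 0.04088 ÷ 15.999 = 0.002555 mol
mass % H = 0.01287 g ÷ 0.146 g × 100%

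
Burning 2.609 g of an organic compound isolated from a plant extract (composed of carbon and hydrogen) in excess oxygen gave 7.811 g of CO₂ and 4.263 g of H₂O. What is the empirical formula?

mol C = 7.811 g CO₂ ÷ 44.009 g/mol = 0.17749 mol
mol H = 2 × 4.263 g H₂O ÷ 18.015 g/mol = 0.47327 mol
Divide by the smallest (0.17749 mol): C 1.000, H 2.667
Multiplying each by 3 gives whole numbers: C 3.00, H 8.00

C3H8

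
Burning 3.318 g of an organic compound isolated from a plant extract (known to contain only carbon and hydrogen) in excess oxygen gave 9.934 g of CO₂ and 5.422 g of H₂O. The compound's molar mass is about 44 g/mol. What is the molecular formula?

C3H8

mol C = 9.934 g CO₂ ÷ 44.009 g/mol = 0.22573 mol
mol H = 2 × 5.422 g H₂O ÷ 18.015 g/mol = 0.60194 mol
Divide by the smallest (0.22573 mol): C 1.000, H 2.667
Multiplying each by 3 gives whole numbers: C 3.00, H 8.00
Empirical formula: C3H8
Empirical-formula mass = 44.10 g/mol; 44 ÷ 44.10 ≈ 1, so the molecular formula is C3H8.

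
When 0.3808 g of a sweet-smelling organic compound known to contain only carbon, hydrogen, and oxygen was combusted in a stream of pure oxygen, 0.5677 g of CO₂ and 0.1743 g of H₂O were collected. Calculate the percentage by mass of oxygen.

54.19%

mol C = 0.5677 g CO₂ ÷ 44.009 g/mol = 0.012900 mol
mol H = 2 × 0.1743 g H₂O ÷ 18.015 g/mol = 0.019351 mol
mass O = 0.3808 − (0.15494 + 0.019505) = 0.20636 g → mol O = 0.20636 ÷ 15.999 = 0.012898 mol
mass % O = 0.20636 g ÷ 0.3808 g × 100%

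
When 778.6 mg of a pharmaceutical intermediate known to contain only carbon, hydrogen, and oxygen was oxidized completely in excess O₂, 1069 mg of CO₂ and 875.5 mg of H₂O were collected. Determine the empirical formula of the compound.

CH4O

mol C = 1.069 g CO₂ ÷ 44.009 g/mol = 0.024290 mol
mol H = 2 × 0.8755 g H₂O ÷ 18.015 g/mol = 0.097197 mol
mass O = 0.7786 − (0.29175 + 0.097974) = 0.38887 g → mol O = 0.38887 ÷ 15.999 = 0.024306 mol
Divide by the smallest (0.024290 mol): C 1.000, H 4.001, O 1.001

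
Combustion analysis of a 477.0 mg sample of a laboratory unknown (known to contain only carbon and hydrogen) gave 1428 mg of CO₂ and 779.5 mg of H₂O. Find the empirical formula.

mol C = 1.428 g CO₂ ÷ 44.009 g/mol = 0.032448 mol
mol H = 2 × 0.7795 g H₂O ÷ 18.015 g/mol = 0.086539 mol
Divide by the smallest (0.032448 mol): C 1.000, H 2.667
Multiplying each by 3 gives whole numbers: C 3.00, H 8.00

C3H8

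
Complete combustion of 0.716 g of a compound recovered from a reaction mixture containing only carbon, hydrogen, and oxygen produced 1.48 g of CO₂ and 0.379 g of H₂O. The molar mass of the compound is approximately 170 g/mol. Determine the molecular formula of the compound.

mol C = 1.48 g CO₂ ÷ 44.009 g/mol = 0.03363 mol
mol H = 2 × 0.379 g H₂O ÷ 18.015 g/mol = 0.04208 mol
mass O = 0.716 − (0.4039 + 0.04241) = 0.2697 g → mol O = 0.2697 ÷ 15.999 = 0.01686 mol
Divide by the smallest (0.01686 mol): C 1.995, H 2.496, O 1.000
Multiplying each by 2 gives whole numbers: C 3.99, H 4.99, O 2.00
Empirical formula: C4H5O2
Empirical-formula mass = 85.08 g/mol; 170 ÷ 85.08 ≈ 2, so the molecular formula is C8H10O4.

C8H10O4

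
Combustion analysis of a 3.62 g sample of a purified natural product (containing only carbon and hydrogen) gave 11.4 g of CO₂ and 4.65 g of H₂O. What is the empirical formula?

mol C = 11.4 g CO₂ ÷ 44.009 g/mol = 0.2590 mol
mol H = 2 × 4.65 g H₂O ÷ 18.015 g/mol = 0.5162 mol
Divide by the smallest (0.2590 mol): C 1.000, H 1.993

CH2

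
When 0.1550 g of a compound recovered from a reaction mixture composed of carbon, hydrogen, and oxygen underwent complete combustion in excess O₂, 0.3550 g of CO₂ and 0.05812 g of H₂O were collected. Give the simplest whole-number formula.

mol C = 0.3550 g CO₂ ÷ 44.009 g/mol = 0.0080665 mol
mol H = 2 × 0.05812 g H₂O ÷ 18.015 g/mol = 0.0064524 mol
mass O = 0.1550 − (0.096887 + 0.0065040) = 0.051609 g → mol O = 0.051609 ÷ 15.999 = 0.0032258 mol
Divide by the smallest (0.0032258 mol): C 2.501, H 2.000, O 1.000
Multiplying each by 2 gives whole numbers: C 5.00, H 4.00, O 2.00

C5H4O2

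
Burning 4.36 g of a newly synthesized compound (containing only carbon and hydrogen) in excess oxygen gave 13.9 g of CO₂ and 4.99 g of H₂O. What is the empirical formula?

C4H7

mol C = 13.9 g CO₂ ÷ 44.009 g/mol = 0.3158 mol
mol H = 2 × 4.99 g H₂O ÷ 18.015 g/mol = 0.5540 mol
Divide by the smallest (0.3158 mol): C 1.000, H 1.754
Multiplying each by 4 gives whole numbers: C 4.00, H 7.02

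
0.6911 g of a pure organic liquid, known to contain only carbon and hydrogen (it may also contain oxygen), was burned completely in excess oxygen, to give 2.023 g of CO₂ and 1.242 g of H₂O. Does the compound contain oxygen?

no

mol C = 2.023 g CO₂ ÷ 44.009 g/mol = 0.045968 mol
mol H = 2 × 1.242 g H₂O ÷ 18.015 g/mol = 0.13789 mol
C and H together account for 0.69111 g — essentially the entire 0.6911 g sample — so the compound contains no oxygen.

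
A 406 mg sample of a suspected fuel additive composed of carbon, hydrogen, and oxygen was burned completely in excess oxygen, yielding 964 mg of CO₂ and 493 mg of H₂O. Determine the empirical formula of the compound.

C4H10O

mol C = 0.964 g CO₂ ÷ 44.009 g/mol = 0.02190 mol
mol H = 2 × 0.493 g H₂O ÷ 18.015 g/mol = 0.05473 mol
mass O = 0.406 − (0.2631 + 0.05517) = 0.08773 g → mol O = 0.08773 ÷ 15.999 = 0.005484 mol
Divide by the smallest (0.005484 mol): C 3.994, H 9.981, O 1.000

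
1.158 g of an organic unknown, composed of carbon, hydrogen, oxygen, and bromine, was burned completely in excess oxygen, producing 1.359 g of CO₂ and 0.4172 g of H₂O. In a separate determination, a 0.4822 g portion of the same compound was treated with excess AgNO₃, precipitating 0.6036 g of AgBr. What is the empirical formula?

mol C = 1.359 g CO₂ ÷ 44.009 g/mol = 0.030880 mol
mol H = 2 × 0.4172 g H₂O ÷ 18.015 g/mol = 0.046317 mol
From the AgBr data: mol Br per gram of compound = (0.6036 ÷ 187.772) ÷ 0.4822 = 0.0066664 mol/g, so in the 1.158 g combustion sample mol Br = 0.0077197 mol
mass O = 1.158 − (0.37090 + 0.046687 + 0.61683) = 0.12358 g → mol O = 0.12358 ÷ 15.999 = 0.0077241 mol
Divide by the smallest (0.0077197 mol): C 4.000, H 6.000, Br 1.000, O 1.001

C4H6BrO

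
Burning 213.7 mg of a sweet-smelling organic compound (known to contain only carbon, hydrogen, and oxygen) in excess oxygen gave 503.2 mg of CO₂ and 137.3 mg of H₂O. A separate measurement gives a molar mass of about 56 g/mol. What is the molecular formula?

C3H4O

mol C = 0.5032 g CO₂ ÷ 44.009 g/mol = 0.011434 mol
mol H = 2 × 0.1373 g H₂O ÷ 18.015 g/mol = 0.015243 mol
mass O = 0.2137 − (0.13733 + 0.015365) = 0.061001 g → mol O = 0.061001 ÷ 15.999 = 0.0038128 mol
Divide by the smallest (0.0038128 mol): C 2.999, H 3.998, O 1.000
Empirical formula: C3H4O
Empirical-formula mass = 56.06 g/mol; 56 ÷ 56.06 ≈ 1, so the molecular formula is C3H4O.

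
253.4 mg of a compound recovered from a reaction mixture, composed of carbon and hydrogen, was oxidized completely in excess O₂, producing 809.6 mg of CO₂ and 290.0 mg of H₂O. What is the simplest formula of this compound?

C4H7

mol C = 0.8096 g CO₂ ÷ 44.009 g/mol = 0.018396 mol
mol H = 2 × 0.2900 g H₂O ÷ 18.015 g/mol = 0.032195 mol
Divide by the smallest (0.018396 mol): C 1.000, H 1.750
Multiplying each by 4 gives whole numbers: C 4.00, H 7.00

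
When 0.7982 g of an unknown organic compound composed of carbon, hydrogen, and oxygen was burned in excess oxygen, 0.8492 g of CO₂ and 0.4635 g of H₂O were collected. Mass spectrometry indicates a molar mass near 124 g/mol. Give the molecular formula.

mol C = 0.8492 g CO₂ ÷ 44.009 g/mol = 0.019296 mol
mol H = 2 × 0.4635 g H₂O ÷ 18.015 g/mol = 0.051457 mol
mass O = 0.7982 − (0.23176 + 0.051869) = 0.51457 g → mol O = 0.51457 ÷ 15.999 = 0.032162 mol
Divide by the smallest (0.019296 mol): C 1.000, H 2.667, O 1.667
Multiplying each by 3 gives whole numbers: C 3.00, H 8.00, O 5.00
Empirical formula: C3H8O5
Empirical-formula mass = 124.09 g/mol; 124 ÷ 124.09 ≈ 1, so the molecular formula is C3H8O5.

C3H8O5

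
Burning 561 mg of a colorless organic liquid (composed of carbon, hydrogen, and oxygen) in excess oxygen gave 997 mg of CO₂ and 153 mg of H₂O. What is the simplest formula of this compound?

C4H3O3

mol C = 0.997 g CO₂ ÷ 44.009 g/mol = 0.02265 mol
mol H = 2 × 0.153 g H₂O ÷ 18.015 g/mol = 0.01699 mol
mass O = 0.561 − (0.2721 + 0.01712) = 0.2718 g → mol O = 0.2718 ÷ 15.999 = 0.01699 mol
Divide by the smallest (0.01699 mol): C 1.334, H 1.000, O 1.000
Multiplying each by 3 gives whole numbers: C 4.00, H 3.00, O 3.00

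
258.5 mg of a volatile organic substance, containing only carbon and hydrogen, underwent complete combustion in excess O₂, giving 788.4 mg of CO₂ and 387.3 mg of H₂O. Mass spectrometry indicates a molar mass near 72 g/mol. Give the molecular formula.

C5H12

mol C = 0.7884 g CO₂ ÷ 44.009 g/mol = 0.017915 mol
mol H = 2 × 0.3873 g H₂O ÷ 18.015 g/mol = 0.042998 mol
Divide by the smallest (0.017915 mol): C 1.000, H 2.400
Multiplying each by 5 gives whole numbers: C 5.00, H 12.00
Empirical formula: C5H12
Empirical-formula mass = 72.15 g/mol; 72 ÷ 72.15 ≈ 1, so the molecular formula is C5H12.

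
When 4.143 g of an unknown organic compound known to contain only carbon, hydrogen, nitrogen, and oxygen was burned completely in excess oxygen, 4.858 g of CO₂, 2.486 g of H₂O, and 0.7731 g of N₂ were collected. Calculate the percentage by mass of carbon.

mol C = 4.858 g CO₂ ÷ 44.009 g/mol = 0.11039 mol
mol H = 2 × 2.486 g H₂O ÷ 18.015 g/mol = 0.27599 mol
mol N = 2 × 0.7731 g N₂ ÷ 28.014 g/mol = 0.055194 mol
mass O = 4.143 − (1.3259 + 0.27820 + 0.77310) = 1.7658 g → mol O = 1.7658 ÷ 15.999 = 0.11037 mol
mass % C = 1.3259 g ÷ 4.143 g × 100%

32.00%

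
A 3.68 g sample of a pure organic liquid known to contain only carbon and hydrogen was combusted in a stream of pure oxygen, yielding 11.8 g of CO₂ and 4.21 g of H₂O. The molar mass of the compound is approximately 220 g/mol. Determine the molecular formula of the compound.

mol C = 11.8 g CO₂ ÷ 44.009 g/mol = 0.2681 mol
mol H = 2 × 4.21 g H₂O ÷ 18.015 g/mol = 0.4674 mol
Divide by the smallest (0.2681 mol): C 1.000, H 1.743
Multiplying each by 4 gives whole numbers: C 4.00, H 6.97
Empirical formula: C4H7
Empirical-formula mass = 55.10 g/mol; 220 ÷ 55.10 ≈ 4, so the molecular formula is C16H28.

C16H28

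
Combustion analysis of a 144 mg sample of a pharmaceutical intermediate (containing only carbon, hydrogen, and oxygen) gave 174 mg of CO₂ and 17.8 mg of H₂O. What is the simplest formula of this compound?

C2HO3

mol C = 0.174 g CO₂ ÷ 44.009 g/mol = 0.003954 mol
mol H = 2 × 0.0178 g H₂O ÷ 18.015 g/mol = 0.001976 mol
mass O = 0.144 − (0.04749 + 0.001992) = 0.09452 g → mol O = 0.09452 ÷ 15.999 = 0.005908 mol
Divide by the smallest (0.001976 mol): C 2.001, H 1.000, O 2.990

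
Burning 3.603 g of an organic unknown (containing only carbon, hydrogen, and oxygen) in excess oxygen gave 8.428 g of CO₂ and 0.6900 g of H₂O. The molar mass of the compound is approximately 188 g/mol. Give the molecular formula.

C10H4O4

mol C = 8.428 g CO₂ ÷ 44.009 g/mol = 0.19151 mol
mol H = 2 × 0.6900 g H₂O ÷ 18.015 g/mol = 0.076603 mol
mass O = 3.603 − (2.3002 + 0.077216) = 1.2256 g → mol O = 1.2256 ÷ 15.999 = 0.076605 mol
Divide by the smallest (0.076603 mol): C 2.500, H 1.000, O 1.000
Multiplying each by 2 gives whole numbers: C 5.00, H 2.00, O 2.00
Empirical formula: C5H2O2
Empirical-formula mass = 94.07 g/mol; 188 ÷ 94.07 ≈ 2, so the molecular formula is C10H4O4.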